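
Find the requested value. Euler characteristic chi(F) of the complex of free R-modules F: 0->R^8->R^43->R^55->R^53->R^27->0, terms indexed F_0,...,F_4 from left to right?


chi = sum (-1)^i * rank:
(-1)^0*8=8
(-1)^1*43=-43
(-1)^2*55=55
(-1)^3*53=-53
(-1)^4*27=27
chi=-6


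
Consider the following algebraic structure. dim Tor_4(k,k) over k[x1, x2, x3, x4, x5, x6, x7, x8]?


Koszul: C(n,i)=C(8,4)=70


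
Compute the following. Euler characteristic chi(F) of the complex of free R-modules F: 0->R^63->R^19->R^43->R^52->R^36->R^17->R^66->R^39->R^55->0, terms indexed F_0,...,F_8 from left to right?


chi = sum (-1)^i * rank:
(-1)^0*63=63
(-1)^1*19=-19
(-1)^2*43=43
(-1)^3*52=-52
(-1)^4*36=36
(-1)^5*17=-17
(-1)^6*66=66
(-1)^7*39=-39
(-1)^8*55=55
chi=136


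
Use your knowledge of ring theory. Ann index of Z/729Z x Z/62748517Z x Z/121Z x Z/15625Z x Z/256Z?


Exponent = lcm of the cyclic orders; pairwise coprime => product.
3^6*13^7*11^2*5^6*2^8=729*62748517*121*15625*256=22139935744212000000


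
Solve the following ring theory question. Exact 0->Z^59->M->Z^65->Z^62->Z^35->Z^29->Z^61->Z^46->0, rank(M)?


Alt sum=0:
(-1)^0*59 + (-1)^1*? + (-1)^2*65 + (-1)^3*62 + (-1)^4*35 + (-1)^5*29 + (-1)^6*61 + (-1)^7*46=0
rank(M)=83


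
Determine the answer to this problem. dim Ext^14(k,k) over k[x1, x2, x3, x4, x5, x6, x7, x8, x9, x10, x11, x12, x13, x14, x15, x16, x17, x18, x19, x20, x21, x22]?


C(n,i)=C(22,14)=319770


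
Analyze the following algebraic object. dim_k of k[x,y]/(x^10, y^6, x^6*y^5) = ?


k[x,y]/I, I = (x^10, y^6, x^6*y^5)
Rect: 10x6=60. Corner: (10-6)x(6-5)=4.
dim = 60-4 = 56


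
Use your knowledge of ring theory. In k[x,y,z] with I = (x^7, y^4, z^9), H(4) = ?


Need i<7, j<4, k<9 with i+j+k=4.
For each i, j ranges over max(0,4-i-8)..min(3,4-i):
  i=0: j in [0,3] -> 4
  i=1: j in [0,3] -> 4
  i=2: j in [0,2] -> 3
  i=3: j in [0,1] -> 2
  i=4: j in [0,0] -> 1
H(4) = 4+4+3+2+1 = 14


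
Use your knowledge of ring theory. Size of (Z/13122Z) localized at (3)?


3-primary part: 13122=3^8*2
Size=3^8=6561


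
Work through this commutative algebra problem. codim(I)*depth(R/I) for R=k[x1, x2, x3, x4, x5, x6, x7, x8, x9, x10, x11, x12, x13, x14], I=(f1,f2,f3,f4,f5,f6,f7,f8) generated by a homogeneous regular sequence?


codim=8, depth=dim(R/I)=14-8=6
Product=8*6=48


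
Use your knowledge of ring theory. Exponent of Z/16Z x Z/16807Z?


Exponent = lcm of the cyclic orders; pairwise coprime => product.
2^4*7^5=16*16807=268912


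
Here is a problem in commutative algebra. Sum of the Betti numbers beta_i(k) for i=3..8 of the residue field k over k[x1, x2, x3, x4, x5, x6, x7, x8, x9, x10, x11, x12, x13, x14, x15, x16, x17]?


Koszul resolution: beta_i(k)=C(n,i), n=17
C(17,3)=680, C(17,4)=2380, C(17,5)=6188, C(17,6)=12376, C(17,7)=19448, C(17,8)=24310
Sum=65382


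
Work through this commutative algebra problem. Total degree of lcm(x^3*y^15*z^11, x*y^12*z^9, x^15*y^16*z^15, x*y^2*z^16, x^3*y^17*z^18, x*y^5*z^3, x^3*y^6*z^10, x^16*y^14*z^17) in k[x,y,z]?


lcm = componentwise max:
x: max(3,1,15,1,3,1,3,16)=16
y: max(15,12,16,2,17,5,6,14)=17
z: max(11,9,15,16,18,3,10,17)=18
Total=16+17+18=51


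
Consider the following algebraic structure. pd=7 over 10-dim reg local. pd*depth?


pd+depth=10
depth=10-7=3
pd*depth=7*3=21


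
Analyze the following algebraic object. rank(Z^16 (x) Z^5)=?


rank(M(x)N) = rank(M)*rank(N)
16*5 = 80


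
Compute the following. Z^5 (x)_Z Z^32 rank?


rank(M(x)N) = rank(M)*rank(N)
5*32 = 160


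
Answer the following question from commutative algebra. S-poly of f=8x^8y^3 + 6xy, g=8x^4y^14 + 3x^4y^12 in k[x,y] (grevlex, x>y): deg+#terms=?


LT(f)=8x^8y^3, LT(g)=8x^4y^14
lcm(LM)=x^8y^14
S(f,g) (scaled by 64 to clear denominators) = 8y^11*f - 8x^4*g = -24x^8y^12 + 48xy^12
2 terms, deg 20.
20+2=22


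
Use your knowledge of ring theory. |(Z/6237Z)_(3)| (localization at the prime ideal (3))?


3-primary part: 6237=3^4*77
Size=3^4=81


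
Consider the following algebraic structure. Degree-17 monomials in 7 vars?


C(d+n-1,n-1)=C(23,6)=100947


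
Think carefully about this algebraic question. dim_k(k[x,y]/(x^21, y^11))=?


Basis: x^i*y^j, i<21, j<11
21*11=231


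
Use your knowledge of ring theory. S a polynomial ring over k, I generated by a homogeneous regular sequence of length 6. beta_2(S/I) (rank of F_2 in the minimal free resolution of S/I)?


Regular sequence => Koszul complex is the minimal free resolution.
Syz_1 minimally generated by Koszul relations f_i*e_j - f_j*e_i (i<j): mu(Syz_1) = beta_2 = C(m,2) = m(m-1)/2
m=6
6*5/2 = 15


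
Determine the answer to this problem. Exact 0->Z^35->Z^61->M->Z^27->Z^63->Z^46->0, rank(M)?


Alt sum=0:
(-1)^0*35 + (-1)^1*61 + (-1)^2*? + (-1)^3*27 + (-1)^4*63 + (-1)^5*46=0
rank(M)=36


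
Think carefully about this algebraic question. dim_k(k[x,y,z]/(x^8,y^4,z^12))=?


Basis: x^iy^jz^k, i<8,j<4,k<12
8*4*12=384


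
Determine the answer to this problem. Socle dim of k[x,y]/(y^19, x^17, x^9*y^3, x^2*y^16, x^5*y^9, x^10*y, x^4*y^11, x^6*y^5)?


Socle = ann(m) = span of standard monomials u with x*u, y*u in I (staircase corners).
Minimal generators: x^17, x^10*y, x^9*y^3, x^6*y^5, x^5*y^9, x^4*y^11, x^2*y^16, y^19
Corners: xy^18, x^3y^15, x^4y^10, x^5y^8, x^8y^4, x^9y^2, x^16
Socle dim=7


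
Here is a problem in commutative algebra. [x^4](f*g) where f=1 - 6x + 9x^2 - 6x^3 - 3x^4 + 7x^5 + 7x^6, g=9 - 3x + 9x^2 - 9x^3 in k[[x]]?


[x^4] = sum a_i*b_j, i+j=4
  -6*-9=54
  9*9=81
  -6*-3=18
  -3*9=-27
Sum=126


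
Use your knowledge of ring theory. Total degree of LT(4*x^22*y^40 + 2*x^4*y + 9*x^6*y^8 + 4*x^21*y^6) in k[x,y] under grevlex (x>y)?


LT: 4*x^22*y^40
deg_x=22, deg_y=40
Total=22+40=62


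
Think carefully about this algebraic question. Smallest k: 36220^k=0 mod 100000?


36220^k mod 100000:
k=1: 36220
k=2: 88400
k=3: 48000
k=4: 60000
k=5: 0
First zero at k = 5


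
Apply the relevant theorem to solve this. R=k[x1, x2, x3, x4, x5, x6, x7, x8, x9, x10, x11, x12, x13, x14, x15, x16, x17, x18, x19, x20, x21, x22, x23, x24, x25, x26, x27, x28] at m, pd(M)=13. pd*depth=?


pd+depth=28
depth=28-13=15
pd*depth=13*15=195


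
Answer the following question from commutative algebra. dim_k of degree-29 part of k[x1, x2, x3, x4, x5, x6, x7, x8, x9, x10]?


C(d+n-1,n-1)=C(38,9)=163011640


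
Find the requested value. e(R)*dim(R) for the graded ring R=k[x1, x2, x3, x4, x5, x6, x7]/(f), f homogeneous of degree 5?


e(R)=deg(f)=5, dim(R)=7-1=6
e*dim=5*6=30


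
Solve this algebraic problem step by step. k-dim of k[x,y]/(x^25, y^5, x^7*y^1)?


k[x,y]/I, I = (x^25, y^5, x^7*y^1)
Rect: 25x5=125. Corner: (25-7)x(5-1)=72.
dim = 125-72 = 53


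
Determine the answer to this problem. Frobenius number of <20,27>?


gcd(20,27)=1 => F=ab-a-b=20*27-20-27=540-47=493


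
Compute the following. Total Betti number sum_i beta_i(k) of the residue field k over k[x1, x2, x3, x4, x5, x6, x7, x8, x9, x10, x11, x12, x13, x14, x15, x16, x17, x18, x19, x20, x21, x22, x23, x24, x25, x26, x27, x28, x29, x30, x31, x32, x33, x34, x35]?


Koszul resolution: beta_i(k)=C(n,i), n=35
sum_i C(35,i) = 2^35 = 34359738368


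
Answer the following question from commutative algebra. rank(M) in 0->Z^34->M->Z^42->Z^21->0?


Alt sum=0:
(-1)^0*34 + (-1)^1*? + (-1)^2*42 + (-1)^3*21=0
rank(M)=55


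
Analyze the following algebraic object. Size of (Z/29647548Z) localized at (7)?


7-primary part: 29647548=7^7*36
Size=7^7=823543


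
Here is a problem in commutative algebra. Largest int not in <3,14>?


gcd(3,14)=1 => F=ab-a-b=3*14-3-14=42-17=25


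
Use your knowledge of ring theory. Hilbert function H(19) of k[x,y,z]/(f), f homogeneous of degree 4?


C(21,2)-C(17,2)=210-136=74


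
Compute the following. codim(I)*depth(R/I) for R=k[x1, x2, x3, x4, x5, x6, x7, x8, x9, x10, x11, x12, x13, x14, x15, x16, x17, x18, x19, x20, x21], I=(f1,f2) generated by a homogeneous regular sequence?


codim=2, depth=dim(R/I)=21-2=19
Product=2*19=38


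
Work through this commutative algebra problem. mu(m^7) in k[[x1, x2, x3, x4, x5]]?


C(n+d-1,d)=C(11,7)=330


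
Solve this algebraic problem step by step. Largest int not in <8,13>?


gcd(8,13)=1 => F=ab-a-b=8*13-8-13=104-21=83


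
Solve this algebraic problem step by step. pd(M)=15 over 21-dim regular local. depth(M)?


pd+depth=depth(R)=21
depth=21-15=6


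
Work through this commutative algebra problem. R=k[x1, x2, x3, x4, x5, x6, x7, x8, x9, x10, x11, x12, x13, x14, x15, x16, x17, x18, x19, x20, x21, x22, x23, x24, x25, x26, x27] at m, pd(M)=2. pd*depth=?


pd+depth=27
depth=27-2=25
pd*depth=2*25=50


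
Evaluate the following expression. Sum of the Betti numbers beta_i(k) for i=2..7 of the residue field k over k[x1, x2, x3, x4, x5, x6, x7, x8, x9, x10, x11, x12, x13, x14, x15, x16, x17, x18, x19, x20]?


Koszul resolution: beta_i(k)=C(n,i), n=20
C(20,2)=190, C(20,3)=1140, C(20,4)=4845, C(20,5)=15504, C(20,6)=38760, C(20,7)=77520
Sum=137959


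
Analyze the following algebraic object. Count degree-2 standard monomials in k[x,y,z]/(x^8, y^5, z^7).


Need i<8, j<5, k<7 with i+j+k=2.
For each i, j ranges over max(0,2-i-6)..min(4,2-i):
  i=0: j in [0,2] -> 3
  i=1: j in [0,1] -> 2
  i=2: j in [0,0] -> 1
H(2) = 3+2+1 = 6


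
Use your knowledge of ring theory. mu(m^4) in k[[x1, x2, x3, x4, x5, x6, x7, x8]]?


C(n+d-1,d)=C(11,4)=330


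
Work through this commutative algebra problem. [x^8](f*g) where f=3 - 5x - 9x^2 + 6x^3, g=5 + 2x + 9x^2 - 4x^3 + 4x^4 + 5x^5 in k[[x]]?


[x^8] = sum a_i*b_j, i+j=8
  6*5=30
Sum=30


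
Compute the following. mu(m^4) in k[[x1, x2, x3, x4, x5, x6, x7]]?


C(n+d-1,d)=C(10,4)=210


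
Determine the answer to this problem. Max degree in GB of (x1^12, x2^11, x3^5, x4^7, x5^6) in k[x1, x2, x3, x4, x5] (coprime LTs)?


Pure powers, coprime LTs => already GB.
Degrees: 12, 11, 5, 7, 6
Max=12


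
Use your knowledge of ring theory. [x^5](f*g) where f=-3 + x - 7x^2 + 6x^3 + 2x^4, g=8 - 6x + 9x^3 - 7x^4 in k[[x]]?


[x^5] = sum a_i*b_j, i+j=5
  1*-7=-7
  -7*9=-63
  2*-6=-12
Sum=-82


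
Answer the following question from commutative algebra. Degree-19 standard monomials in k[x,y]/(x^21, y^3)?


k[x,y], I = (x^21, y^3), d = 19
Need i < 21 and d-i < 3.
Range: 17 <= i <= 19.
H(19) = 3


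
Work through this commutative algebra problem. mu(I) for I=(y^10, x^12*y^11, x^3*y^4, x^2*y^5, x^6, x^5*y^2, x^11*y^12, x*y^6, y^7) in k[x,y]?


Remove redundant (divisible by others).
x^12*y^11 redundant.
x^11*y^12 redundant.
y^10 redundant.
Min: x^6, x^5*y^2, x^3*y^4, x^2*y^5, x*y^6, y^7
Count=6


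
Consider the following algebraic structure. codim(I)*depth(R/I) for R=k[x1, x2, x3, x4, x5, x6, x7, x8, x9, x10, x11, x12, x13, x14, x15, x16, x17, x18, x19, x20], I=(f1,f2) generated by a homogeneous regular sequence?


codim=2, depth=dim(R/I)=20-2=18
Product=2*18=36


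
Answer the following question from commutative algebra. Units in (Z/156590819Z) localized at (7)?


Local ring = Z/117649Z.
phi(117649) = 7^5*(7-1) = 100842


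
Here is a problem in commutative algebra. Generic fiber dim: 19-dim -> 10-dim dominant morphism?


dim(fiber)=dim(X)-dim(Y)=19-10=9


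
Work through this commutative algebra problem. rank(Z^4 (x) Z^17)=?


rank(M(x)N) = rank(M)*rank(N)
4*17 = 68


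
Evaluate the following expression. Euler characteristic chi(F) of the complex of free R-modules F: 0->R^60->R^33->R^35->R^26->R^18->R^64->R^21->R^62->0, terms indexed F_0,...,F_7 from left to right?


chi = sum (-1)^i * rank:
(-1)^0*60=60
(-1)^1*33=-33
(-1)^2*35=35
(-1)^3*26=-26
(-1)^4*18=18
(-1)^5*64=-64
(-1)^6*21=21
(-1)^7*62=-62
chi=-51


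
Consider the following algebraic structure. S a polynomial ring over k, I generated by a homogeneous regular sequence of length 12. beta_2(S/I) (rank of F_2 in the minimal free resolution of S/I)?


Regular sequence => Koszul complex is the minimal free resolution.
Syz_1 minimally generated by Koszul relations f_i*e_j - f_j*e_i (i<j): mu(Syz_1) = beta_2 = C(m,2) = m(m-1)/2
m=12
12*11/2 = 66


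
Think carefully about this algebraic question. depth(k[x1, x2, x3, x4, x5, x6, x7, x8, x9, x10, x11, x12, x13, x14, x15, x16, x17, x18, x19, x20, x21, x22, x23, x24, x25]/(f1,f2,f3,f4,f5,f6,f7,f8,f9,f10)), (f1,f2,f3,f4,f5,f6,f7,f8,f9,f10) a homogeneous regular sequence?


depth(R)=25
depth(R/I)=25-10=15


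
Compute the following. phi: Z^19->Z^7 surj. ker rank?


rank(ker) = 19-7 = 12


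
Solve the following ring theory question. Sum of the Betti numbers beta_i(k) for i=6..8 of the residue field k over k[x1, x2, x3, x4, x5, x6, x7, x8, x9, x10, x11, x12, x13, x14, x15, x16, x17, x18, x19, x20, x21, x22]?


Koszul resolution: beta_i(k)=C(n,i), n=22
C(22,6)=74613, C(22,7)=170544, C(22,8)=319770
Sum=564927


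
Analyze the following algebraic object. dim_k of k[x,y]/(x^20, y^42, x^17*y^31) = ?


k[x,y]/I, I = (x^20, y^42, x^17*y^31)
Rect: 20x42=840. Corner: (20-17)x(42-31)=33.
dim = 840-33 = 807


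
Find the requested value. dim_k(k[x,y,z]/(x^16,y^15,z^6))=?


Basis: x^iy^jz^k, i<16,j<15,k<6
16*15*6=1440


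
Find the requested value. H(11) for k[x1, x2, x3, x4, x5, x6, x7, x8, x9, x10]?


C(d+n-1,n-1)=C(20,9)=167960


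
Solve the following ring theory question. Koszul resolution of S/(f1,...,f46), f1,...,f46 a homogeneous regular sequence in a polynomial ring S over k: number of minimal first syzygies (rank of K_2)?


Regular sequence => Koszul complex is the minimal free resolution.
Syz_1 minimally generated by Koszul relations f_i*e_j - f_j*e_i (i<j): mu(Syz_1) = beta_2 = C(m,2) = m(m-1)/2
m=46
46*45/2 = 1035


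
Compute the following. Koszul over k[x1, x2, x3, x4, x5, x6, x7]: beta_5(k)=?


C(n,i)=C(7,5)=21


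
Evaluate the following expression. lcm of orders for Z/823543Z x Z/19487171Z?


Exponent = lcm of the cyclic orders; pairwise coprime => product.
7^7*11^7=823543*19487171=16048523266853


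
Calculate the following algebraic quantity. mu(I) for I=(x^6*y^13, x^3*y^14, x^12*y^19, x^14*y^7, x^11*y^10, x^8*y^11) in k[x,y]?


Remove redundant (divisible by others).
x^12*y^19 redundant.
Min: x^14*y^7, x^11*y^10, x^8*y^11, x^6*y^13, x^3*y^14
Count=5


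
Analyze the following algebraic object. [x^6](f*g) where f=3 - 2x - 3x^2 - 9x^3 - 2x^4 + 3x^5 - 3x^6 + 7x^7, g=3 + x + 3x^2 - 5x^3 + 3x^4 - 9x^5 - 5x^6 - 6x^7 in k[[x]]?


[x^6] = sum a_i*b_j, i+j=6
  3*-5=-15
  -2*-9=18
  -3*3=-9
  -9*-5=45
  -2*3=-6
  3*1=3
  -3*3=-9
Sum=27


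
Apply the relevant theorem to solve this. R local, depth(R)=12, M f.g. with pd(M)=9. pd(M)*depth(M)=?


pd+depth=12
depth=12-9=3
pd*depth=9*3=27


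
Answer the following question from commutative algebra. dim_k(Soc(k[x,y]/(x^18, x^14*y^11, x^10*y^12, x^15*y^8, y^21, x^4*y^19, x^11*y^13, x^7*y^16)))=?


Socle = ann(m) = span of standard monomials u with x*u, y*u in I (staircase corners).
Redundant generators: x^11*y^13
Minimal generators: x^18, x^15*y^8, x^14*y^11, x^10*y^12, x^7*y^16, x^4*y^19, y^21
Corners: x^3y^20, x^6y^18, x^9y^15, x^13y^11, x^14y^10, x^17y^7
Socle dim=6


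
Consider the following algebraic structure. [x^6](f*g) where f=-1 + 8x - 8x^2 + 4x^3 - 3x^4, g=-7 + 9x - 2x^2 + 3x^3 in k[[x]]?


[x^6] = sum a_i*b_j, i+j=6
  4*3=12
  -3*-2=6
Sum=18


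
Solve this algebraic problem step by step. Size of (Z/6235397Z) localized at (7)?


7-primary part: 6235397=7^6*53
Size=7^6=117649


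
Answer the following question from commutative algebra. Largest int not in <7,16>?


gcd(7,16)=1 => F=ab-a-b=7*16-7-16=112-23=89


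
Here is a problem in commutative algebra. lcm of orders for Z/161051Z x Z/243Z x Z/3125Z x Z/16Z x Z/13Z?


Exponent = lcm of the cyclic orders; pairwise coprime => product.
11^5*3^5*5^5*2^4*13^1=161051*243*3125*16*13=25438005450000


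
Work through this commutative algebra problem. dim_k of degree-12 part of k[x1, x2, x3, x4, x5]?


C(d+n-1,n-1)=C(16,4)=1820


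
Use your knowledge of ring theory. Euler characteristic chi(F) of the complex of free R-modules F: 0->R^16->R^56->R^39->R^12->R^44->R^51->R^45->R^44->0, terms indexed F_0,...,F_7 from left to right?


chi = sum (-1)^i * rank:
(-1)^0*16=16
(-1)^1*56=-56
(-1)^2*39=39
(-1)^3*12=-12
(-1)^4*44=44
(-1)^5*51=-51
(-1)^6*45=45
(-1)^7*44=-44
chi=-19


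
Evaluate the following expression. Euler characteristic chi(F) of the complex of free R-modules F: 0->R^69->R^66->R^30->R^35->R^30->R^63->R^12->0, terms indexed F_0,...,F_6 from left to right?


chi = sum (-1)^i * rank:
(-1)^0*69=69
(-1)^1*66=-66
(-1)^2*30=30
(-1)^3*35=-35
(-1)^4*30=30
(-1)^5*63=-63
(-1)^6*12=12
chi=-23


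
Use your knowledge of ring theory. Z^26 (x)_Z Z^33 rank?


rank(M(x)N) = rank(M)*rank(N)
26*33 = 858


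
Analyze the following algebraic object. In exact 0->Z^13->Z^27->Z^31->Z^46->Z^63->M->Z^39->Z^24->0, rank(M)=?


Alt sum=0:
(-1)^0*13 + (-1)^1*27 + (-1)^2*31 + (-1)^3*46 + (-1)^4*63 + (-1)^5*? + (-1)^6*39 + (-1)^7*24=0
rank(M)=49


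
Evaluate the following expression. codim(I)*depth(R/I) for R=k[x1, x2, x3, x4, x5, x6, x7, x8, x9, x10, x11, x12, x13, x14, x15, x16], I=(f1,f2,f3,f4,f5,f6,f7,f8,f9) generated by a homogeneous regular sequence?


codim=9, depth=dim(R/I)=16-9=7
Product=9*7=63


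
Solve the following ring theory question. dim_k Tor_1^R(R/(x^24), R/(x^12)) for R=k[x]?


Tor_1(R/I,R/J)=(I cap J)/IJ=(x^24)/(x^36)
dim=36-24=min(24,12)=12


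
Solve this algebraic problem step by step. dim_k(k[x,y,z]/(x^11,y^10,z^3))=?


Basis: x^iy^jz^k, i<11,j<10,k<3
11*10*3=330


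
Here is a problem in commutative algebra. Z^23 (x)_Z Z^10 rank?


rank(M(x)N) = rank(M)*rank(N)
23*10 = 230


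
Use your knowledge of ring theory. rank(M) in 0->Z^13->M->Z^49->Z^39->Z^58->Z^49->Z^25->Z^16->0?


Alt sum=0:
(-1)^0*13 + (-1)^1*? + (-1)^2*49 + (-1)^3*39 + (-1)^4*58 + (-1)^5*49 + (-1)^6*25 + (-1)^7*16=0
rank(M)=41


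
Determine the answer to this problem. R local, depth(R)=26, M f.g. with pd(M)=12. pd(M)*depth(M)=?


pd+depth=26
depth=26-12=14
pd*depth=12*14=168


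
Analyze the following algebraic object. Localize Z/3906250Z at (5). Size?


5-primary part: 3906250=5^9*2
Size=5^9=1953125


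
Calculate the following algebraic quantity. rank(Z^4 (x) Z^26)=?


rank(M(x)N) = rank(M)*rank(N)
4*26 = 104


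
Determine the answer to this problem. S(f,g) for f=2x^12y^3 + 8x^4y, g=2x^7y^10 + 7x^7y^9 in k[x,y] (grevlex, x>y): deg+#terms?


LT(f)=2x^12y^3, LT(g)=2x^7y^10
lcm(LM)=x^12y^10
S(f,g) (scaled by 4 to clear denominators) = 2y^7*f - 2x^5*g = -14x^12y^9 + 16x^4y^8
2 terms, deg 21.
21+2=23


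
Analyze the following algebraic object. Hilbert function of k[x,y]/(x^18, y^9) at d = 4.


k[x,y], I = (x^18, y^9), d = 4
Need i < 18 and d-i < 9.
Range: 0 <= i <= 4.
H(4) = 5


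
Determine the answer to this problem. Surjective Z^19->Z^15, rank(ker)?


rank(ker) = 19-15 = 4


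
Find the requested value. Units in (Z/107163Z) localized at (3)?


Local ring = Z/2187Z.
phi(2187) = 3^6*(3-1) = 1458


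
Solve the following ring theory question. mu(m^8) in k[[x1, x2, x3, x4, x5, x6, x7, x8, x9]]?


C(n+d-1,d)=C(16,8)=12870


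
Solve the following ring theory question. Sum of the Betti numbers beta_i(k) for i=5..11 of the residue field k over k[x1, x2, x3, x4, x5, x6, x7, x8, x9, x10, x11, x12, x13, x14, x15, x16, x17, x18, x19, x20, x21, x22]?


Koszul resolution: beta_i(k)=C(n,i), n=22
C(22,5)=26334, C(22,6)=74613, C(22,7)=170544, C(22,8)=319770, C(22,9)=497420, C(22,10)=646646, C(22,11)=705432
Sum=2440759


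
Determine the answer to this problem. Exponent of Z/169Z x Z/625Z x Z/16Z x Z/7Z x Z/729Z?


Exponent = lcm of the cyclic orders; pairwise coprime => product.
13^2*5^4*2^4*7^1*3^6=169*625*16*7*729=8624070000


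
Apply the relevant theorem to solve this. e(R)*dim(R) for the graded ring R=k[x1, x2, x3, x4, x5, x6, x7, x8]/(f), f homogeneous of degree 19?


e(R)=deg(f)=19, dim(R)=8-1=7
e*dim=19*7=133


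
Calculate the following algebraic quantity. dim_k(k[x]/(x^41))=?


Basis: 1,x,...,x^40
dim=41


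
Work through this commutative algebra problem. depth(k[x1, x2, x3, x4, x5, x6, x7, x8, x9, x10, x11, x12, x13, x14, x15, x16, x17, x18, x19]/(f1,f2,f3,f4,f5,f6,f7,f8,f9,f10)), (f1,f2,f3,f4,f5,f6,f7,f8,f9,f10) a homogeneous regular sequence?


depth(R)=19
depth(R/I)=19-10=9


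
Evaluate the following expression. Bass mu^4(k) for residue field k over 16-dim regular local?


C(n,i)=C(16,4)=1820


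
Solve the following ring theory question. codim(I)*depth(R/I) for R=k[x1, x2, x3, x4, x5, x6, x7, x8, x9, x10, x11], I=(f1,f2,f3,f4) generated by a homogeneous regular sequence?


codim=4, depth=dim(R/I)=11-4=7
Product=4*7=28


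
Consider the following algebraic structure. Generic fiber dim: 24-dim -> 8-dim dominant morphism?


dim(fiber)=dim(X)-dim(Y)=24-8=16


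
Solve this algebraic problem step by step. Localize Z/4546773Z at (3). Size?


3-primary part: 4546773=3^10*77
Size=3^10=59049


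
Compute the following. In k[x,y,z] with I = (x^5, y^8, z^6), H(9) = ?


Need i<5, j<8, k<6 with i+j+k=9.
For each i, j ranges over max(0,9-i-5)..min(7,9-i):
  i=0: j in [4,7] -> 4
  i=1: j in [3,7] -> 5
  i=2: j in [2,7] -> 6
  i=3: j in [1,6] -> 6
  i=4: j in [0,5] -> 6
H(9) = 4+5+6+6+6 = 27


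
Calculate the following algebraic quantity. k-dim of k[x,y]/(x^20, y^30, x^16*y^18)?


k[x,y]/I, I = (x^20, y^30, x^16*y^18)
Rect: 20x30=600. Corner: (20-16)x(30-18)=48.
dim = 600-48 = 552


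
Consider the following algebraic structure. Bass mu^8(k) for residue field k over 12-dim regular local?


C(n,i)=C(12,8)=495


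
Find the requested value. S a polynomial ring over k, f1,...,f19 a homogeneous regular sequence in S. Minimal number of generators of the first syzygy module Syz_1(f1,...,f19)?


Regular sequence => Koszul complex is the minimal free resolution.
Syz_1 minimally generated by Koszul relations f_i*e_j - f_j*e_i (i<j): mu(Syz_1) = beta_2 = C(m,2) = m(m-1)/2
m=19
19*18/2 = 171


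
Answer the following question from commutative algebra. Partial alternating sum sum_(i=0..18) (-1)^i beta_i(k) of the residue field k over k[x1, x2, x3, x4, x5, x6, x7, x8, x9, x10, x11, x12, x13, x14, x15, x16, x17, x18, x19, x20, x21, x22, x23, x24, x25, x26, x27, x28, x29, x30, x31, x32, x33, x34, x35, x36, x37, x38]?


Koszul resolution: beta_i(k)=C(n,i), n=38
sum_(i=0..p) (-1)^i C(n,i) = (-1)^p C(n-1,p)
(-1)^18*C(37,18) = (-1)^18*17672631900 = 17672631900


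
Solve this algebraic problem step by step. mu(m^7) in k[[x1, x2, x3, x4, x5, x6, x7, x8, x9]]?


C(n+d-1,d)=C(15,7)=6435


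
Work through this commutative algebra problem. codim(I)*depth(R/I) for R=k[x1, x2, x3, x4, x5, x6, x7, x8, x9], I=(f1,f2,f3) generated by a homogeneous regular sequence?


codim=3, depth=dim(R/I)=9-3=6
Product=3*6=18


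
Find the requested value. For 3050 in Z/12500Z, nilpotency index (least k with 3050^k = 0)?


3050^k mod 12500:
k=1: 3050
k=2: 2500
k=3: 0
First zero at k = 3


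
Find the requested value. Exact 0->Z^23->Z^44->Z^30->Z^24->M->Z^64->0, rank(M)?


Alt sum=0:
(-1)^0*23 + (-1)^1*44 + (-1)^2*30 + (-1)^3*24 + (-1)^4*? + (-1)^5*64=0
rank(M)=79


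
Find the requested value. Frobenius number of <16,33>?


gcd(16,33)=1 => F=ab-a-b=16*33-16-33=528-49=479


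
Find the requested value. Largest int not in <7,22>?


gcd(7,22)=1 => F=ab-a-b=7*22-7-22=154-29=125


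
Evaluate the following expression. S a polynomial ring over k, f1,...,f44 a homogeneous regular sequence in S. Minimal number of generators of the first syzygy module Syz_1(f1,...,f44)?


Regular sequence => Koszul complex is the minimal free resolution.
Syz_1 minimally generated by Koszul relations f_i*e_j - f_j*e_i (i<j): mu(Syz_1) = beta_2 = C(m,2) = m(m-1)/2
m=44
44*43/2 = 946


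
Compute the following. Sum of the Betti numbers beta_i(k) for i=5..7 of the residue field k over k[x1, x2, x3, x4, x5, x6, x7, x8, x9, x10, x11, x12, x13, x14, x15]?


Koszul resolution: beta_i(k)=C(n,i), n=15
C(15,5)=3003, C(15,6)=5005, C(15,7)=6435
Sum=14443


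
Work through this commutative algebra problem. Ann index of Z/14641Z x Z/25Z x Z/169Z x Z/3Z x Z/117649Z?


Exponent = lcm of the cyclic orders; pairwise coprime => product.
11^4*5^2*13^2*3^1*7^6=14641*25*169*3*117649=21832674939075


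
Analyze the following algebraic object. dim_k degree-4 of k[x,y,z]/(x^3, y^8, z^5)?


Need i<3, j<8, k<5 with i+j+k=4.
For each i, j ranges over max(0,4-i-4)..min(7,4-i):
  i=0: j in [0,4] -> 5
  i=1: j in [0,3] -> 4
  i=2: j in [0,2] -> 3
H(4) = 5+4+3 = 12


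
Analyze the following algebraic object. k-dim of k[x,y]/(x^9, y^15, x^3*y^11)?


k[x,y]/I, I = (x^9, y^15, x^3*y^11)
Rect: 9x15=135. Corner: (9-3)x(15-11)=24.
dim = 135-24 = 111


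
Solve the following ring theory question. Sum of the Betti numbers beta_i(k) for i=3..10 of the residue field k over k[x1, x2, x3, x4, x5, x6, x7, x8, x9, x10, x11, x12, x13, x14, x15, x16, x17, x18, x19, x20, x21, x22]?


Koszul resolution: beta_i(k)=C(n,i), n=22
C(22,3)=1540, C(22,4)=7315, C(22,5)=26334, C(22,6)=74613, C(22,7)=170544, C(22,8)=319770, C(22,9)=497420, C(22,10)=646646
Sum=1744182


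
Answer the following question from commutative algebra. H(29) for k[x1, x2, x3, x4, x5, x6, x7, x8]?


C(d+n-1,n-1)=C(36,7)=8347680


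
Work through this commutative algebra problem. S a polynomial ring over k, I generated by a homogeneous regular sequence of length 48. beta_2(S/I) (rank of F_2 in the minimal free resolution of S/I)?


Regular sequence => Koszul complex is the minimal free resolution.
Syz_1 minimally generated by Koszul relations f_i*e_j - f_j*e_i (i<j): mu(Syz_1) = beta_2 = C(m,2) = m(m-1)/2
m=48
48*47/2 = 1128


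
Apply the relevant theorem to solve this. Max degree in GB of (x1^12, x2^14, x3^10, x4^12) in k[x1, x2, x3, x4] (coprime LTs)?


Pure powers, coprime LTs => already GB.
Degrees: 12, 14, 10, 12
Max=14


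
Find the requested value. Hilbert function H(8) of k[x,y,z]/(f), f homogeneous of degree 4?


C(10,2)-C(6,2)=45-15=30


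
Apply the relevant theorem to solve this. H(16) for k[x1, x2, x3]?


C(d+n-1,n-1)=C(18,2)=153


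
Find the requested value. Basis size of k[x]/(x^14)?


Basis: 1,x,...,x^13
dim=14


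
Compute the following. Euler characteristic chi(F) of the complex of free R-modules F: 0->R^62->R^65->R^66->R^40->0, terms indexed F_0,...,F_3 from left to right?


chi = sum (-1)^i * rank:
(-1)^0*62=62
(-1)^1*65=-65
(-1)^2*66=66
(-1)^3*40=-40
chi=23


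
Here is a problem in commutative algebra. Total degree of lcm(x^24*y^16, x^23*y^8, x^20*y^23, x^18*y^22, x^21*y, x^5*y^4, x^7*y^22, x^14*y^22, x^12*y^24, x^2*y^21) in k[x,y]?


lcm = componentwise max:
x: max(24,23,20,18,21,5,7,14,12,2)=24
y: max(16,8,23,22,1,4,22,22,24,21)=24
Total=24+24=48


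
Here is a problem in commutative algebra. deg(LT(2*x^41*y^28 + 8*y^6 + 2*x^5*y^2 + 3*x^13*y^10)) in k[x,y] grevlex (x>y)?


LT: 2*x^41*y^28
deg_x=41, deg_y=28
Total=41+28=69


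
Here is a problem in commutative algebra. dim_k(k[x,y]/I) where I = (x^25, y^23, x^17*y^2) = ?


k[x,y]/I, I = (x^25, y^23, x^17*y^2)
Rect: 25x23=575. Corner: (25-17)x(23-2)=168.
dim = 575-168 = 407


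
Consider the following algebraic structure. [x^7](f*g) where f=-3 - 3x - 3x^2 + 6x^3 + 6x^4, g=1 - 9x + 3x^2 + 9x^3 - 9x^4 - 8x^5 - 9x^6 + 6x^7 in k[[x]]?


[x^7] = sum a_i*b_j, i+j=7
  -3*6=-18
  -3*-9=27
  -3*-8=24
  6*-9=-54
  6*9=54
Sum=33


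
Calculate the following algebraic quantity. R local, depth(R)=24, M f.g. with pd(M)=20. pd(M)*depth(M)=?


pd+depth=24
depth=24-20=4
pd*depth=20*4=80


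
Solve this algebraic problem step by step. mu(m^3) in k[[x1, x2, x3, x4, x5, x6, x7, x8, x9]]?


C(n+d-1,d)=C(11,3)=165


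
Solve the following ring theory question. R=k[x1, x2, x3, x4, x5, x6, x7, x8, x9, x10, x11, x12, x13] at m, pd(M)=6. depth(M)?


pd+depth=depth(R)=13
depth=13-6=7


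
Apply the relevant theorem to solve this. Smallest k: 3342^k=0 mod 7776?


3342^k mod 7776:
k=1: 3342
k=2: 2628
k=3: 3672
k=4: 1296
k=5: 0
First zero at k = 5


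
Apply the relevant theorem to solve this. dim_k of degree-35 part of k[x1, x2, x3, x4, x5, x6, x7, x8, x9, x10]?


C(d+n-1,n-1)=C(44,9)=708930508


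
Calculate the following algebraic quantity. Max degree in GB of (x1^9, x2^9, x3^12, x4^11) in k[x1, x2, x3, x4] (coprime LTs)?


Pure powers, coprime LTs => already GB.
Degrees: 9, 9, 12, 11
Max=12


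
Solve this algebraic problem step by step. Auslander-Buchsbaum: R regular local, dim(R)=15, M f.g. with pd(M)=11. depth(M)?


pd+depth=depth(R)=15
depth=15-11=4


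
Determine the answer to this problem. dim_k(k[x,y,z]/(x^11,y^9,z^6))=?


Basis: x^iy^jz^k, i<11,j<9,k<6
11*9*6=594


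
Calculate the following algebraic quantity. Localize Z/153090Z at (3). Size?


3-primary part: 153090=3^7*70
Size=3^7=2187


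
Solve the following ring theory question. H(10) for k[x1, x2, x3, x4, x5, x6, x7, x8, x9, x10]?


C(d+n-1,n-1)=C(19,9)=92378


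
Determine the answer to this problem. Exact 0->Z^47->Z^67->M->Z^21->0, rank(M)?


Alt sum=0:
(-1)^0*47 + (-1)^1*67 + (-1)^2*? + (-1)^3*21=0
rank(M)=41


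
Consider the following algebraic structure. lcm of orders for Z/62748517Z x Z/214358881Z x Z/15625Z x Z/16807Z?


Exponent = lcm of the cyclic orders; pairwise coprime => product.
13^7*11^8*5^6*7^5=62748517*214358881*15625*16807=3532280416258045624046875


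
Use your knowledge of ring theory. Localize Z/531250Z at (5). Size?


5-primary part: 531250=5^6*34
Size=5^6=15625


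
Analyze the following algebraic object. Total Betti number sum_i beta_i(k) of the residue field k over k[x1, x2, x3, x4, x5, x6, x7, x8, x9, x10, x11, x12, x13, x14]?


Koszul resolution: beta_i(k)=C(n,i), n=14
sum_i C(14,i) = 2^14 = 16384


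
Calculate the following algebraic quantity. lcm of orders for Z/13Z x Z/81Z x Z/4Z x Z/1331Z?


Exponent = lcm of the cyclic orders; pairwise coprime => product.
13^1*3^4*2^2*11^3=13*81*4*1331=5606172


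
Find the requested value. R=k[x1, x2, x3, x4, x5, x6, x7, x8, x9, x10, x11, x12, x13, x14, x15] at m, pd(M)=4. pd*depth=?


pd+depth=15
depth=15-4=11
pd*depth=4*11=44


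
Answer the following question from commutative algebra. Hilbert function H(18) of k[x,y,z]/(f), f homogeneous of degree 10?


C(20,2)-C(10,2)=190-45=145


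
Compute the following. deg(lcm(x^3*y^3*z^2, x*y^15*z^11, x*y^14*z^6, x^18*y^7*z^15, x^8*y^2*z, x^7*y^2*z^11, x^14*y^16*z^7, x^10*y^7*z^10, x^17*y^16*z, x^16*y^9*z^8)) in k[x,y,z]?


lcm = componentwise max:
x: max(3,1,1,18,8,7,14,10,17,16)=18
y: max(3,15,14,7,2,2,16,7,16,9)=16
z: max(2,11,6,15,1,11,7,10,1,8)=15
Total=18+16+15=49


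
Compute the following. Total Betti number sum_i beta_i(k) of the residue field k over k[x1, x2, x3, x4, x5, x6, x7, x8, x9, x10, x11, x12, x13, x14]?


Koszul resolution: beta_i(k)=C(n,i), n=14
sum_i C(14,i) = 2^14 = 16384


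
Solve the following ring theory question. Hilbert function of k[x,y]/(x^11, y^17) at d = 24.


k[x,y], I = (x^11, y^17), d = 24
Need i < 11 and d-i < 17.
Range: 8 <= i <= 10.
H(24) = 3


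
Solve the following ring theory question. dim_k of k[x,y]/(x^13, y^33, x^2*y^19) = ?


k[x,y]/I, I = (x^13, y^33, x^2*y^19)
Rect: 13x33=429. Corner: (13-2)x(33-19)=154.
dim = 429-154 = 275


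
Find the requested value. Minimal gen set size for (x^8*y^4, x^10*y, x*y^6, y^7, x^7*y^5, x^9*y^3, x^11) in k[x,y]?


Remove redundant (divisible by others).
Min: x^11, x^10*y, x^9*y^3, x^8*y^4, x^7*y^5, x*y^6, y^7
Count=7


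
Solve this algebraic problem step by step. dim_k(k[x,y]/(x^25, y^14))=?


Basis: x^i*y^j, i<25, j<14
25*14=350


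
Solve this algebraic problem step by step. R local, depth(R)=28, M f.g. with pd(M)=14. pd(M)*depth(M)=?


pd+depth=28
depth=28-14=14
pd*depth=14*14=196


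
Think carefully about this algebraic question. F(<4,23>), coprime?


gcd(4,23)=1 => F=ab-a-b=4*23-4-23=92-27=65


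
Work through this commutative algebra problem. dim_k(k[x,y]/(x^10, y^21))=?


Basis: x^i*y^j, i<10, j<21
10*21=210


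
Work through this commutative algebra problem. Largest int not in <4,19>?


gcd(4,19)=1 => F=ab-a-b=4*19-4-19=76-23=53


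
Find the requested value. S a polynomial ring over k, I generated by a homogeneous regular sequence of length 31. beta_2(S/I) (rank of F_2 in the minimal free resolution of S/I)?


Regular sequence => Koszul complex is the minimal free resolution.
Syz_1 minimally generated by Koszul relations f_i*e_j - f_j*e_i (i<j): mu(Syz_1) = beta_2 = C(m,2) = m(m-1)/2
m=31
31*30/2 = 465


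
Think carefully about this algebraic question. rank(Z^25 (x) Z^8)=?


rank(M(x)N) = rank(M)*rank(N)
25*8 = 200


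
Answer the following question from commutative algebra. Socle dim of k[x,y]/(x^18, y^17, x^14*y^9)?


Socle = ann(m) = span of standard monomials u with x*u, y*u in I (staircase corners).
Minimal generators: x^18, x^14*y^9, y^17
Corners: x^13y^16, x^17y^8
Socle dim=2


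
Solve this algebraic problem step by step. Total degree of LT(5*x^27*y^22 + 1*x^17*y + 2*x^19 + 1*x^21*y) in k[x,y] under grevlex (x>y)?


LT: 5*x^27*y^22
deg_x=27, deg_y=22
Total=27+22=49


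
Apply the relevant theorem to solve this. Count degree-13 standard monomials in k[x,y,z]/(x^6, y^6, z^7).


Need i<6, j<6, k<7 with i+j+k=13.
For each i, j ranges over max(0,13-i-6)..min(5,13-i):
  i=0: j in [7,5] -> 0
  i=1: j in [6,5] -> 0
  i=2: j in [5,5] -> 1
  i=3: j in [4,5] -> 2
  i=4: j in [3,5] -> 3
  i=5: j in [2,5] -> 4
H(13) = 0+0+1+2+3+4 = 10


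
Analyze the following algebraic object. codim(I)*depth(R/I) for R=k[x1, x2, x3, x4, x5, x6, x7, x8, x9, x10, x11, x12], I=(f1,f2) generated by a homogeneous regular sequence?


codim=2, depth=dim(R/I)=12-2=10
Product=2*10=20


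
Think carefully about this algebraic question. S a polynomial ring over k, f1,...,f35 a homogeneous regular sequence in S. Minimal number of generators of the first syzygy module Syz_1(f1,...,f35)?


Regular sequence => Koszul complex is the minimal free resolution.
Syz_1 minimally generated by Koszul relations f_i*e_j - f_j*e_i (i<j): mu(Syz_1) = beta_2 = C(m,2) = m(m-1)/2
m=35
35*34/2 = 595


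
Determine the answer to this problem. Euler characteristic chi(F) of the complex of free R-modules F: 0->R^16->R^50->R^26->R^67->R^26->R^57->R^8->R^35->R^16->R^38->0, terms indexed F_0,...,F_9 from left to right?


chi = sum (-1)^i * rank:
(-1)^0*16=16
(-1)^1*50=-50
(-1)^2*26=26
(-1)^3*67=-67
(-1)^4*26=26
(-1)^5*57=-57
(-1)^6*8=8
(-1)^7*35=-35
(-1)^8*16=16
(-1)^9*38=-38
chi=-155


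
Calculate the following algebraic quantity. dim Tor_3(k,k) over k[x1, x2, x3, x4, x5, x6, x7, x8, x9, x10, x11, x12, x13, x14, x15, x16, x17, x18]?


Koszul: C(n,i)=C(18,3)=816


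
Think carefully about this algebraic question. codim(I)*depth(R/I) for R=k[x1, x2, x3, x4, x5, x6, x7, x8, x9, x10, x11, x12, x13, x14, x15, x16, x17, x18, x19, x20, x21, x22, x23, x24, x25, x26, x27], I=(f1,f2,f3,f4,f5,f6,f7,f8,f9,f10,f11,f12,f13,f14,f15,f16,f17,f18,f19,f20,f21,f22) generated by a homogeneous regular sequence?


codim=22, depth=dim(R/I)=27-22=5
Product=22*5=110


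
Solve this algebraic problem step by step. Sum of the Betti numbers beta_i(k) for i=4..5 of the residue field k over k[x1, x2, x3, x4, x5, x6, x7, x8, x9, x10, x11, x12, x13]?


Koszul resolution: beta_i(k)=C(n,i), n=13
C(13,4)=715, C(13,5)=1287
Sum=2002


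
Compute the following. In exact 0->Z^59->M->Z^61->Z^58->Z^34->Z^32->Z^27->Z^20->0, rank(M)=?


Alt sum=0:
(-1)^0*59 + (-1)^1*? + (-1)^2*61 + (-1)^3*58 + (-1)^4*34 + (-1)^5*32 + (-1)^6*27 + (-1)^7*20=0
rank(M)=71


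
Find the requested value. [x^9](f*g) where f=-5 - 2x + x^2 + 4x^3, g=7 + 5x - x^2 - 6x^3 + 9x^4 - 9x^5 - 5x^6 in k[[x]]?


[x^9] = sum a_i*b_j, i+j=9
  4*-5=-20
Sum=-20


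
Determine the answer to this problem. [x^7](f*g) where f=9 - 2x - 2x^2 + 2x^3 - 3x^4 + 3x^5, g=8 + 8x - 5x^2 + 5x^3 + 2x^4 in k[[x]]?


[x^7] = sum a_i*b_j, i+j=7
  2*2=4
  -3*5=-15
  3*-5=-15
Sum=-26


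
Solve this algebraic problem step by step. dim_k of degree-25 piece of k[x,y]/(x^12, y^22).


k[x,y], I = (x^12, y^22), d = 25
Need i < 12 and d-i < 22.
Range: 4 <= i <= 11.
H(25) = 8


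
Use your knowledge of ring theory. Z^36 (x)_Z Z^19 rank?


rank(M(x)N) = rank(M)*rank(N)
36*19 = 684


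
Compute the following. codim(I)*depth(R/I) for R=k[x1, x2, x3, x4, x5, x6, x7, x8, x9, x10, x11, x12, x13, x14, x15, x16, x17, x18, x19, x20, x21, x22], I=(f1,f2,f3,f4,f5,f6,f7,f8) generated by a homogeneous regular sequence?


codim=8, depth=dim(R/I)=22-8=14
Product=8*14=112


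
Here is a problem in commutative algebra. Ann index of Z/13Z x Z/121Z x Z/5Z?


Exponent = lcm of the cyclic orders; pairwise coprime => product.
13^1*11^2*5^1=13*121*5=7865


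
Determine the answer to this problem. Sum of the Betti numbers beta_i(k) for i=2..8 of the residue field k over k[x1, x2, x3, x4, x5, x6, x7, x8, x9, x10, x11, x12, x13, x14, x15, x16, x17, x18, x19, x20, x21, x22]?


Koszul resolution: beta_i(k)=C(n,i), n=22
C(22,2)=231, C(22,3)=1540, C(22,4)=7315, C(22,5)=26334, C(22,6)=74613, C(22,7)=170544, C(22,8)=319770
Sum=600347


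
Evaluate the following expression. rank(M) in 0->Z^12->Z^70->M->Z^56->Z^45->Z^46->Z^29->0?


Alt sum=0:
(-1)^0*12 + (-1)^1*70 + (-1)^2*? + (-1)^3*56 + (-1)^4*45 + (-1)^5*46 + (-1)^6*29=0
rank(M)=86


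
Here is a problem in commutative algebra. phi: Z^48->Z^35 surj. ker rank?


rank(ker) = 48-35 = 13


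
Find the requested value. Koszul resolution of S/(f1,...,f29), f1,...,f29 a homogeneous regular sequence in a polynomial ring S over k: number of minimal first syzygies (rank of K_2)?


Regular sequence => Koszul complex is the minimal free resolution.
Syz_1 minimally generated by Koszul relations f_i*e_j - f_j*e_i (i<j): mu(Syz_1) = beta_2 = C(m,2) = m(m-1)/2
m=29
29*28/2 = 406


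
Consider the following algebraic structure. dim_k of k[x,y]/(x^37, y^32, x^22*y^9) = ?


k[x,y]/I, I = (x^37, y^32, x^22*y^9)
Rect: 37x32=1184. Corner: (37-22)x(32-9)=345.
dim = 1184-345 = 839


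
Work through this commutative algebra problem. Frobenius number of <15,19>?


gcd(15,19)=1 => F=ab-a-b=15*19-15-19=285-34=251


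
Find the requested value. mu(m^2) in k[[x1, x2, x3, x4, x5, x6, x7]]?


C(n+d-1,d)=C(8,2)=28


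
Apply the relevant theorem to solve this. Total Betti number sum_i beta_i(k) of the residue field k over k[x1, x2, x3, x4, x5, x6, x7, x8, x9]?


Koszul resolution: beta_i(k)=C(n,i), n=9
sum_i C(9,i) = 2^9 = 512


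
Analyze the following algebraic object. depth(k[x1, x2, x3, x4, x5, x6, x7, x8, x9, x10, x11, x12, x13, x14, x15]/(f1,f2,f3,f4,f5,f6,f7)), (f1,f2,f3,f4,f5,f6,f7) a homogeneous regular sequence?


depth(R)=15
depth(R/I)=15-7=8


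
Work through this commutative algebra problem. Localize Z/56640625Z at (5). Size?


5-primary part: 56640625=5^9*29
Size=5^9=1953125


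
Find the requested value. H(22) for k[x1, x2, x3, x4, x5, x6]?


C(d+n-1,n-1)=C(27,5)=80730


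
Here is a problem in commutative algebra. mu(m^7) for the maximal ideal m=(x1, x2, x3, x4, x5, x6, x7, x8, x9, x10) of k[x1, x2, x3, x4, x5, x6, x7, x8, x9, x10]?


Graded Nakayama: mu(m^d) = dim_k (m^d/m^(d+1)) = #degree-7 monomials in 10 vars
C(n+d-1,d)=C(16,7)=11440
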